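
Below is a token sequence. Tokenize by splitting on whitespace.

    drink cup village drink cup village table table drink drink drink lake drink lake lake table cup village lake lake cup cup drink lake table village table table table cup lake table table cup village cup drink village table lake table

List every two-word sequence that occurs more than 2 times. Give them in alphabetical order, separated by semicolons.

Bigram counts meeting the condition (more than 2 times):
  cup village: 4
  drink lake: 3
  lake table: 4
  table cup: 3
  table table: 4
  village table: 3

cup village; drink lake; lake table; table cup; table table; village table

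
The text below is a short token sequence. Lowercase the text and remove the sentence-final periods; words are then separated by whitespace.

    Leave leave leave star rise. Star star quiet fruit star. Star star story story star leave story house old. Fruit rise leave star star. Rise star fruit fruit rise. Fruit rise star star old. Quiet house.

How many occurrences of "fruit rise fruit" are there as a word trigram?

Scanning the 34 overlapping trigram windows for "fruit rise fruit":
  position 28–30: fruit rise fruit

1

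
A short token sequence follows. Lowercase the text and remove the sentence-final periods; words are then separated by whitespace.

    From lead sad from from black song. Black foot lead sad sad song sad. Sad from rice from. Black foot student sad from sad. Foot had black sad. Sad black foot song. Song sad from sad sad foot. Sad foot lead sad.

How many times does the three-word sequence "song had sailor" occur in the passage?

Scanning the 40 overlapping trigram windows for "song had sailor":
  (none found)

0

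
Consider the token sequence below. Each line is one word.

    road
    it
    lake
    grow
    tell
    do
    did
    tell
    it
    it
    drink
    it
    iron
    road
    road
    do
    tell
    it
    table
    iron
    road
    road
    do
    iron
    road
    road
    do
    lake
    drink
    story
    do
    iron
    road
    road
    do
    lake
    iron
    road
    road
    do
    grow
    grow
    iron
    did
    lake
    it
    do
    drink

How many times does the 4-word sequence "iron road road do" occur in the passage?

Scanning the 45 overlapping 4-gram windows for "iron road road do":
  position 13–16: iron road road do
  position 20–23: iron road road do
  position 24–27: iron road road do
  position 32–35: iron road road do
  position 37–40: iron road road do

5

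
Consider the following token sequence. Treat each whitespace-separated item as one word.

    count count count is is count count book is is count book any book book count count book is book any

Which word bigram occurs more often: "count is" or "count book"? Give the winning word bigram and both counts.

"count book" (3 vs 1)

"count is": 1 occurrence
"count book": 3 occurrences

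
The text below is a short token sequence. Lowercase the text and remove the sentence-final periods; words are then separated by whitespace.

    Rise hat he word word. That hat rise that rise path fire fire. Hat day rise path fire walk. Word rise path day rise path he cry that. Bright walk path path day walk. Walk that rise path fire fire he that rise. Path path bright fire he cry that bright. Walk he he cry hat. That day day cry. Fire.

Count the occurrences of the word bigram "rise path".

Scanning the 60 overlapping bigram windows for "rise path":
  position 10–11: rise path
  position 16–17: rise path
  position 21–22: rise path
  position 24–25: rise path
  position 37–38: rise path
  position 43–44: rise path

6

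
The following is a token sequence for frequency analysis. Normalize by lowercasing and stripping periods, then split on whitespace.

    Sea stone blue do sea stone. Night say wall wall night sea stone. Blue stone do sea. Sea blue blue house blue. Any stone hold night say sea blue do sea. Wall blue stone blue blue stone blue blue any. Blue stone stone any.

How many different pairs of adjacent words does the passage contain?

44 tokens → 43 bigram windows in total.
Repeated bigrams (each contributes count−1 duplicates):
  blue stone: 4
  stone blue: 4
  blue blue: 3
  do sea: 3
  sea stone: 3
  blue any: 2
  blue do: 2
  night say: 2
  … (1 more repeated)
16 duplicate windows → 43 − 16 = 27 distinct.

27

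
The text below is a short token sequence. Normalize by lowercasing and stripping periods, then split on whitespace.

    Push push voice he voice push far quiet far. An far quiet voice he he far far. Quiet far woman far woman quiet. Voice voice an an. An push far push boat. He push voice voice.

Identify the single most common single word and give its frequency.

"far", 8 times

Unigram frequencies (highest first):
  far: 8
  voice: 7
  push: 6
  he: 4
  quiet: 4
  an: 4
  … (2 more, each ≤ 2)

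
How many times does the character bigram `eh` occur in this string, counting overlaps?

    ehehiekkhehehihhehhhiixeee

5

Sliding a length-2 window over the 26 characters (25 positions):
  position 1–2: eh
  position 3–4: eh
  position 10–11: eh
  position 12–13: eh
  position 17–18: eh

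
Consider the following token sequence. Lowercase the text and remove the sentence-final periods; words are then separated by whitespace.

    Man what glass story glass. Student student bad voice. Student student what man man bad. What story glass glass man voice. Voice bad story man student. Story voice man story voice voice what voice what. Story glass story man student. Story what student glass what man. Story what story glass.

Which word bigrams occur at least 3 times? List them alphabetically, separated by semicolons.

story glass; what story

Bigram counts meeting the condition (at least 3 times):
  story glass: 4
  what story: 3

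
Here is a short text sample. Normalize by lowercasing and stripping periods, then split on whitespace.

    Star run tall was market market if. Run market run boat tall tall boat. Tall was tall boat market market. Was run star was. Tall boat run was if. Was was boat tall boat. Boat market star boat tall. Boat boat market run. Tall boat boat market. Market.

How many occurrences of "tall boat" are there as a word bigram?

6

Scanning the 47 overlapping bigram windows for "tall boat":
  position 13–14: tall boat
  position 17–18: tall boat
  position 25–26: tall boat
  position 33–34: tall boat
  position 39–40: tall boat
  position 44–45: tall boat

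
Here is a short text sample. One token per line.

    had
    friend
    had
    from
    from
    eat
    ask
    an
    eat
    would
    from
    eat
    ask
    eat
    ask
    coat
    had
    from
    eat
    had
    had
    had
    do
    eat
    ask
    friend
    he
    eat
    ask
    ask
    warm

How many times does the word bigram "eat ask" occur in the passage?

Scanning the 30 overlapping bigram windows for "eat ask":
  position 6–7: eat ask
  position 12–13: eat ask
  position 14–15: eat ask
  position 24–25: eat ask
  position 28–29: eat ask

5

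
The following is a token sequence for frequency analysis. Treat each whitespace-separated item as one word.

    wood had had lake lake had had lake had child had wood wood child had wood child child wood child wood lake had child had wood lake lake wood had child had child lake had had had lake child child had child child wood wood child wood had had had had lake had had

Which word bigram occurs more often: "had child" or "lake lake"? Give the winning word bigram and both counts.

"had child" (5 vs 2)

"had child": 5 occurrences
"lake lake": 2 occurrences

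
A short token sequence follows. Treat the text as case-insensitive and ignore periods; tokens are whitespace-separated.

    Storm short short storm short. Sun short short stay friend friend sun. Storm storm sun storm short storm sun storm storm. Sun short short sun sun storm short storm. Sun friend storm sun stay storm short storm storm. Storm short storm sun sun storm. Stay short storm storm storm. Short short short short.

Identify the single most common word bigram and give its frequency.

"storm short", 7 times

Bigram frequencies (highest first):
  storm short: 7
  short short: 6
  short storm: 6
  storm storm: 6
  storm sun: 6
  sun storm: 5
  … (13 more, each ≤ 2)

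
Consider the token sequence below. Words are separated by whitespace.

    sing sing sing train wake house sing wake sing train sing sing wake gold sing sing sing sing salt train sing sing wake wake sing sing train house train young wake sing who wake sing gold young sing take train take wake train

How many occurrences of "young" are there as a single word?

Scanning the 43 tokens for "young":
  position 30: young
  position 37: young

2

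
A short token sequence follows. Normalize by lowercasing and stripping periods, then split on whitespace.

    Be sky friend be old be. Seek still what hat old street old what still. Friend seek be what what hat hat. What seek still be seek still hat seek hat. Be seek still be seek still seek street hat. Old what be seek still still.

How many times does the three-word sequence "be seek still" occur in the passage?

5

Scanning the 44 overlapping trigram windows for "be seek still":
  position 6–8: be seek still
  position 26–28: be seek still
  position 32–34: be seek still
  position 35–37: be seek still
  position 43–45: be seek still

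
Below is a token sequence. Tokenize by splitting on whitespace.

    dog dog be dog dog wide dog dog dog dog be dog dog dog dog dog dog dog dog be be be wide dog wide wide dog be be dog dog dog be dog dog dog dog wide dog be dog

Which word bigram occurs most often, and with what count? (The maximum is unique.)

Bigram frequencies (highest first):
  dog dog: 17
  dog be: 6
  be dog: 5
  wide dog: 4
  dog wide: 3
  be be: 3
  … (2 more, each ≤ 1)

"dog dog", 17 times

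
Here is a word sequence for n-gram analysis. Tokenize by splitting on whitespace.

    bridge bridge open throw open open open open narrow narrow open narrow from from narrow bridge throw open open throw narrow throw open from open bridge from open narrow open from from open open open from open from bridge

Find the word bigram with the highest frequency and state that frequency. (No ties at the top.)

"open open", 6 times

Bigram frequencies (highest first):
  open open: 6
  open from: 4
  from open: 4
  throw open: 3
  open narrow: 3
  open throw: 2
  … (14 more, each ≤ 2)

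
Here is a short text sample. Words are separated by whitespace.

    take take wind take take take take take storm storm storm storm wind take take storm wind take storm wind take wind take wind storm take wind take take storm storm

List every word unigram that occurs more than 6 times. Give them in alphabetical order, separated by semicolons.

Unigram counts meeting the condition (more than 6 times):
  storm: 9
  take: 15
  wind: 7

storm; take; wind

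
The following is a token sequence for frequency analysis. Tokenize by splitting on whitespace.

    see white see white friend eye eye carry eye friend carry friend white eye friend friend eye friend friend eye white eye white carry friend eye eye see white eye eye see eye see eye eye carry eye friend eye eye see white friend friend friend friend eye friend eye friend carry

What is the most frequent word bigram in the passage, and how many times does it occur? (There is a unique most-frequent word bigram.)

Bigram frequencies (highest first):
  friend eye: 7
  eye friend: 6
  eye eye: 5
  friend friend: 5
  see white: 4
  eye see: 4
  … (11 more, each ≤ 3)

"friend eye", 7 times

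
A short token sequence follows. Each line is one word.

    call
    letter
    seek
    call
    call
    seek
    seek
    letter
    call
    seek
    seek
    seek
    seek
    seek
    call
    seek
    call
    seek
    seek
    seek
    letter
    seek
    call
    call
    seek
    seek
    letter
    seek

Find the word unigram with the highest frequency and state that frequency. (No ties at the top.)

"seek", 16 times

Unigram frequencies (highest first):
  seek: 16
  call: 8
  letter: 4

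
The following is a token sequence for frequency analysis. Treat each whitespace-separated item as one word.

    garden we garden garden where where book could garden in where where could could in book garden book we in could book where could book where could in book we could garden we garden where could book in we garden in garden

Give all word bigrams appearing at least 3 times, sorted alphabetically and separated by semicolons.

could book; we garden; where could

Bigram counts meeting the condition (at least 3 times):
  could book: 3
  we garden: 3
  where could: 4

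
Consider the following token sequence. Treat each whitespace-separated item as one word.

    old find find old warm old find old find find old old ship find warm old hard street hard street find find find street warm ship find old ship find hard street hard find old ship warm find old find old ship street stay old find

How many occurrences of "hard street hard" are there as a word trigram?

Scanning the 44 overlapping trigram windows for "hard street hard":
  position 17–19: hard street hard
  position 31–33: hard street hard

2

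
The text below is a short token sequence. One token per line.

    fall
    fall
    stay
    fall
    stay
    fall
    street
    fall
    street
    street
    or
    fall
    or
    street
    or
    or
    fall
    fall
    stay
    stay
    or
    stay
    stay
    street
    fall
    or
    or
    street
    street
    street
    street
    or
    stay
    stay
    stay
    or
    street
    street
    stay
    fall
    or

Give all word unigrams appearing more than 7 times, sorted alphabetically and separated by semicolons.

Unigram counts meeting the condition (more than 7 times):
  fall: 10
  or: 10
  stay: 10
  street: 11

fall; or; stay; street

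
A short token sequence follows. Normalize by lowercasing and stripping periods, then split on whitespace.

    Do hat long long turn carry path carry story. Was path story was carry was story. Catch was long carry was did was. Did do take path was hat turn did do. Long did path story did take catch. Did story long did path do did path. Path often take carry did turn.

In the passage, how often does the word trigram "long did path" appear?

Scanning the 51 overlapping trigram windows for "long did path":
  position 33–35: long did path
  position 42–44: long did path

2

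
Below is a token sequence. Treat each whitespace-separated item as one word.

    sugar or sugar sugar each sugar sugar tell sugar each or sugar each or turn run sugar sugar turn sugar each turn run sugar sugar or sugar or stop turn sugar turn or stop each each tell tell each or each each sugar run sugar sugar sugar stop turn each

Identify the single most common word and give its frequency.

Unigram frequencies (highest first):
  sugar: 18
  each: 10
  or: 7
  turn: 6
  tell: 3
  run: 3
  … (1 more, each ≤ 3)

"sugar", 18 times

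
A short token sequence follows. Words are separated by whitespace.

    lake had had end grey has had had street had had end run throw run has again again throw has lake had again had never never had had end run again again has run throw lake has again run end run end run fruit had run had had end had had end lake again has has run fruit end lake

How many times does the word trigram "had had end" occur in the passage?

5

Scanning the 58 overlapping trigram windows for "had had end":
  position 2–4: had had end
  position 10–12: had had end
  position 27–29: had had end
  position 47–49: had had end
  position 50–52: had had end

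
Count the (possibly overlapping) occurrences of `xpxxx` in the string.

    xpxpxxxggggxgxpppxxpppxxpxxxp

2

Sliding a length-5 window over the 29 characters (25 positions):
  position 3–7: xpxxx
  position 24–28: xpxxx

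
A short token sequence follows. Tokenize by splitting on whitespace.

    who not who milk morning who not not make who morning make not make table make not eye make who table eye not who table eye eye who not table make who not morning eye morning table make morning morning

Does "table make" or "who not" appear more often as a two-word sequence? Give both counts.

"who not" (4 vs 3)

"table make": 3 occurrences
"who not": 4 occurrences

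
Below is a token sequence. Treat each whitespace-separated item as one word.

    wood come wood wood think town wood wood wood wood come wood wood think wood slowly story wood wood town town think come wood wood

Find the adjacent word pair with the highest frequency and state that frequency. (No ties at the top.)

Bigram frequencies (highest first):
  wood wood: 7
  come wood: 3
  wood come: 2
  wood think: 2
  think town: 1
  town wood: 1
  … (8 more, each ≤ 1)

"wood wood", 7 times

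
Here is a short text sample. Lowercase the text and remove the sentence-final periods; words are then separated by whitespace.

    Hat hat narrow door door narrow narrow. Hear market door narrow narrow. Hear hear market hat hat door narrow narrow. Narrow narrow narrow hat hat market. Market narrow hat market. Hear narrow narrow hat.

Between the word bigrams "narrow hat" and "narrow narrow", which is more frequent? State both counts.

"narrow hat": 3 occurrences
"narrow narrow": 7 occurrences

"narrow narrow" (7 vs 3)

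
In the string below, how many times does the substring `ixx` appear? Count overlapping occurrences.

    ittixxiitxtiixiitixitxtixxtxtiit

2

Sliding a length-3 window over the 32 characters (30 positions):
  position 4–6: ixx
  position 24–26: ixx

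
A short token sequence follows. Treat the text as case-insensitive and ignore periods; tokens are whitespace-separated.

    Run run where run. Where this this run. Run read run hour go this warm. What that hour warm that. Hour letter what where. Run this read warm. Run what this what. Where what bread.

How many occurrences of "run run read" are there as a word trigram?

1

Scanning the 33 overlapping trigram windows for "run run read":
  position 8–10: run run read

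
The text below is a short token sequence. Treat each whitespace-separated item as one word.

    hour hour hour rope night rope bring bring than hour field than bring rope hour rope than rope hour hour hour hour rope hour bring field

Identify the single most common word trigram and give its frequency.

"hour hour hour", 3 times

Trigram frequencies (highest first):
  hour hour hour: 3
  hour hour rope: 2
  hour rope night: 1
  rope night rope: 1
  night rope bring: 1
  rope bring bring: 1
  … (15 more, each ≤ 1)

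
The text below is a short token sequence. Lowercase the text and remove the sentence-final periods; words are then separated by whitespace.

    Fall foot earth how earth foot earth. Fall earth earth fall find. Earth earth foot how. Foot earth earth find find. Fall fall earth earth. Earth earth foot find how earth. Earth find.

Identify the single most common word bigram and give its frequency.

"earth earth", 7 times

Bigram frequencies (highest first):
  earth earth: 7
  foot earth: 3
  earth foot: 3
  how earth: 2
  earth fall: 2
  fall earth: 2
  … (12 more, each ≤ 2)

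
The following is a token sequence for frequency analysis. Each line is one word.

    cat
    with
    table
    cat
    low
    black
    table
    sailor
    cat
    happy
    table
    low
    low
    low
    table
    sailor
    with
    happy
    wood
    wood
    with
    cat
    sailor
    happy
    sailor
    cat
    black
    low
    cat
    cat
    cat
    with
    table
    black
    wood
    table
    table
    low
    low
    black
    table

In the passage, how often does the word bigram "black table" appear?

Scanning the 40 overlapping bigram windows for "black table":
  position 6–7: black table
  position 40–41: black table

2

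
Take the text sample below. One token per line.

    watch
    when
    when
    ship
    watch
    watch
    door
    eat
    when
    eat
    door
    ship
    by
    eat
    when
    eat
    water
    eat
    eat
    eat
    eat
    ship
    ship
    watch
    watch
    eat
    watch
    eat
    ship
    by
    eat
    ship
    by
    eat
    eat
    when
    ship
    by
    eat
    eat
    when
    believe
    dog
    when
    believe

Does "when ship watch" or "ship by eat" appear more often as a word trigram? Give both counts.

"when ship watch": 1 occurrence
"ship by eat": 4 occurrences

"ship by eat" (4 vs 1)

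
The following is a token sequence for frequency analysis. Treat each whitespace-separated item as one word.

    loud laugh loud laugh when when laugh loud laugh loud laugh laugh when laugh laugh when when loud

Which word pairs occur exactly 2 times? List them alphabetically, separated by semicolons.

Bigram counts meeting the condition (exactly 2 times):
  laugh laugh: 2
  when laugh: 2
  when when: 2

laugh laugh; when laugh; when when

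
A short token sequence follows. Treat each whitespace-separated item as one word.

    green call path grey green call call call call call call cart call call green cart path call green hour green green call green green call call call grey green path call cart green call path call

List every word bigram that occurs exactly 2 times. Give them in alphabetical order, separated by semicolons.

call cart; call path; green green; grey green

Bigram counts meeting the condition (exactly 2 times):
  call cart: 2
  call path: 2
  green green: 2
  grey green: 2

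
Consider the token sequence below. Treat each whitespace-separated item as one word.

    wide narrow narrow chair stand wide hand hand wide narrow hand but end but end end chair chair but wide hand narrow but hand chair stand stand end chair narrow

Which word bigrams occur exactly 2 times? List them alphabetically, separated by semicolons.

Bigram counts meeting the condition (exactly 2 times):
  but end: 2
  chair stand: 2
  end chair: 2
  wide hand: 2
  wide narrow: 2

but end; chair stand; end chair; wide hand; wide narrow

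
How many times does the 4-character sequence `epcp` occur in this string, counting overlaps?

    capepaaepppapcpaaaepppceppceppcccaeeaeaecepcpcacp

Sliding a length-4 window over the 49 characters (46 positions):
  position 42–45: epcp

1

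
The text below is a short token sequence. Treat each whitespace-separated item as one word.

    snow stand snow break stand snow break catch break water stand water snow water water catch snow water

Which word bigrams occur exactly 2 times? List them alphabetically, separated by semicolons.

Bigram counts meeting the condition (exactly 2 times):
  snow break: 2
  snow water: 2
  stand snow: 2

snow break; snow water; stand snow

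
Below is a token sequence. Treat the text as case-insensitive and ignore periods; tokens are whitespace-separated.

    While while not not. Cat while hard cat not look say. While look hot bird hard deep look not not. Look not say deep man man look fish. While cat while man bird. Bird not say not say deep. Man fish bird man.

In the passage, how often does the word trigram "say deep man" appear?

Scanning the 41 overlapping trigram windows for "say deep man":
  position 23–25: say deep man
  position 38–40: say deep man

2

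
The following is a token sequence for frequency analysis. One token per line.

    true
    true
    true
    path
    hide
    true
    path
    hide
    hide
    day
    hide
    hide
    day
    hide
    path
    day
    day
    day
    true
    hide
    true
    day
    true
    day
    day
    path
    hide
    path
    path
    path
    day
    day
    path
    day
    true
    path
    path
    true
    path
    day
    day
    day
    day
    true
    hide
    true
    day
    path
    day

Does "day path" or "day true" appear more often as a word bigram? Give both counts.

"day true" (4 vs 3)

"day path": 3 occurrences
"day true": 4 occurrences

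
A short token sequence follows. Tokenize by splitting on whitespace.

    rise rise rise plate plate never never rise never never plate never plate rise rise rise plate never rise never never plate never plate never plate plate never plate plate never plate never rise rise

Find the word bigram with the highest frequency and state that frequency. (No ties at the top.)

"plate never", 8 times

Bigram frequencies (highest first):
  plate never: 8
  never plate: 7
  rise rise: 5
  plate plate: 3
  never never: 3
  never rise: 3
  … (3 more, each ≤ 2)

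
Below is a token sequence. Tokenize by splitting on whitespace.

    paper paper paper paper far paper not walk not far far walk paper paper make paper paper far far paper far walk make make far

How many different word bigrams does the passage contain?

25 tokens → 24 bigram windows in total.
Repeated bigrams (each contributes count−1 duplicates):
  paper paper: 5
  paper far: 3
  far far: 2
  far paper: 2
  far walk: 2
9 duplicate windows → 24 − 9 = 15 distinct.

15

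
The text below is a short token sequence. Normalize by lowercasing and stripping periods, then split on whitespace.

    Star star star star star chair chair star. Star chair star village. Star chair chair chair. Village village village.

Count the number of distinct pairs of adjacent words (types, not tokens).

8

19 tokens → 18 bigram windows in total.
Repeated bigrams (each contributes count−1 duplicates):
  star star: 5
  chair chair: 3
  star chair: 3
  chair star: 2
  village village: 2
10 duplicate windows → 18 − 10 = 8 distinct.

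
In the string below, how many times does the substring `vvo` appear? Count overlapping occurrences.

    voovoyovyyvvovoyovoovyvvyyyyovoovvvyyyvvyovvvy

Sliding a length-3 window over the 46 characters (44 positions):
  position 11–13: vvo

1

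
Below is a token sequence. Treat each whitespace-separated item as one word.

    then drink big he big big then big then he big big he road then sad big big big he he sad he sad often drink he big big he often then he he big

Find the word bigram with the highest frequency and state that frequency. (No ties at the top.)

Bigram frequencies (highest first):
  big big: 5
  big he: 4
  he big: 4
  big then: 2
  then he: 2
  he he: 2
  … (14 more, each ≤ 2)

"big big", 5 times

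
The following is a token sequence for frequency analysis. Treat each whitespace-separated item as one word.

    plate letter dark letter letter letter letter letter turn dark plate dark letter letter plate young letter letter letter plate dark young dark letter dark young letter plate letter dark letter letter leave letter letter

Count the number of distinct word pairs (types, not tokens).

15

35 tokens → 34 bigram windows in total.
Repeated bigrams (each contributes count−1 duplicates):
  letter letter: 9
  dark letter: 4
  letter dark: 3
  letter plate: 3
  dark young: 2
  plate dark: 2
  plate letter: 2
  young letter: 2
19 duplicate windows → 34 − 19 = 15 distinct.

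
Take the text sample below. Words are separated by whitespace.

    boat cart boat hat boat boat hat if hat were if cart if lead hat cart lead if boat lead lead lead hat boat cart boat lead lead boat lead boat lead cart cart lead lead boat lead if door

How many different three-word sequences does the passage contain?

40 tokens → 38 trigram windows in total.
Repeated trigrams (each contributes count−1 duplicates):
  lead boat lead: 3
  boat cart boat: 2
  boat lead lead: 2
  lead lead boat: 2
5 duplicate windows → 38 − 5 = 33 distinct.

33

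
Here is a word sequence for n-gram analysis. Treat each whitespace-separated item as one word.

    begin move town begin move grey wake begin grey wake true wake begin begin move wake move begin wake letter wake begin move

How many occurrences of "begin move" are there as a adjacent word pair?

Scanning the 22 overlapping bigram windows for "begin move":
  position 1–2: begin move
  position 4–5: begin move
  position 14–15: begin move
  position 22–23: begin move

4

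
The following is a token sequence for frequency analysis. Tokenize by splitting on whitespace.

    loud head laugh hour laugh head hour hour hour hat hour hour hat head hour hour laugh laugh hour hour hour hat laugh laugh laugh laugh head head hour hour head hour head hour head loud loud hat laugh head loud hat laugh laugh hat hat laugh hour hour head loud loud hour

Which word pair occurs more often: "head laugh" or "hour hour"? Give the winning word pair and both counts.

"head laugh": 1 occurrence
"hour hour": 8 occurrences

"hour hour" (8 vs 1)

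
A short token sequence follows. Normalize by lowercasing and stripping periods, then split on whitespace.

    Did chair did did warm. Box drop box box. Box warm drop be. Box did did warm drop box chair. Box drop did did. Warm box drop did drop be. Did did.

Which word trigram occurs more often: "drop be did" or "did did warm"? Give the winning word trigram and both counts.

"drop be did": 1 occurrence
"did did warm": 3 occurrences

"did did warm" (3 vs 1)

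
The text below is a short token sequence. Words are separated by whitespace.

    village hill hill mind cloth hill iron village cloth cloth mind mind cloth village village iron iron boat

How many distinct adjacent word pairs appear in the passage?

18 tokens → 17 bigram windows in total.
Repeated bigrams (each contributes count−1 duplicates):
  mind cloth: 2
1 duplicate windows → 17 − 1 = 16 distinct.

16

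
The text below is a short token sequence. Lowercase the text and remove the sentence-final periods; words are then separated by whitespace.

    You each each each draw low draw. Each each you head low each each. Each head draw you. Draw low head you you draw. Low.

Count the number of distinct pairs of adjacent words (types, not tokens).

17

25 tokens → 24 bigram windows in total.
Repeated bigrams (each contributes count−1 duplicates):
  each each: 5
  draw low: 3
  you draw: 2
7 duplicate windows → 24 − 7 = 17 distinct.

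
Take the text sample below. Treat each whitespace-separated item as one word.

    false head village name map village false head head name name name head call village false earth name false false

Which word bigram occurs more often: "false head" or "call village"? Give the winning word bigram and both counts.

"false head" (2 vs 1)

"false head": 2 occurrences
"call village": 1 occurrence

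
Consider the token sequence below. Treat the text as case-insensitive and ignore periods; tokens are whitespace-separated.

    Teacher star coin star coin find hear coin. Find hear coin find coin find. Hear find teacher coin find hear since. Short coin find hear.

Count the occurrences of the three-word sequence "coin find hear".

Scanning the 23 overlapping trigram windows for "coin find hear":
  position 5–7: coin find hear
  position 8–10: coin find hear
  position 13–15: coin find hear
  position 18–20: coin find hear
  position 23–25: coin find hear

5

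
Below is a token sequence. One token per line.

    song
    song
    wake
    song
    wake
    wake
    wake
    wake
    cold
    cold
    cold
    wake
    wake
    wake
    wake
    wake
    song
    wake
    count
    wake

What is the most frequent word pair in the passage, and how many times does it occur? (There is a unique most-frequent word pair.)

Bigram frequencies (highest first):
  wake wake: 7
  song wake: 3
  wake song: 2
  cold cold: 2
  song song: 1
  wake cold: 1
  … (3 more, each ≤ 1)

"wake wake", 7 times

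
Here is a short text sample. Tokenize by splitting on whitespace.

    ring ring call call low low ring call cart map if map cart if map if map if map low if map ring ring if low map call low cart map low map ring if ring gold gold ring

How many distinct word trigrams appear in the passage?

39 tokens → 37 trigram windows in total.
Repeated trigrams (each contributes count−1 duplicates):
  map if map: 3
  if map if: 2
3 duplicate windows → 37 − 3 = 34 distinct.

34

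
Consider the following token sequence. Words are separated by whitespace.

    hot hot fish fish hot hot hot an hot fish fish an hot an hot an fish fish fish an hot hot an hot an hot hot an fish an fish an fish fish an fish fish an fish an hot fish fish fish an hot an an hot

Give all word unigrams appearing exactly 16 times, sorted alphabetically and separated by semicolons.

Unigram counts meeting the condition (exactly 16 times):
  an: 16
  hot: 16

an; hot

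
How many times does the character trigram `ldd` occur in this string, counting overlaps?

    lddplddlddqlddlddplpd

Sliding a length-3 window over the 21 characters (19 positions):
  position 1–3: ldd
  position 5–7: ldd
  position 8–10: ldd
  position 12–14: ldd
  position 15–17: ldd

5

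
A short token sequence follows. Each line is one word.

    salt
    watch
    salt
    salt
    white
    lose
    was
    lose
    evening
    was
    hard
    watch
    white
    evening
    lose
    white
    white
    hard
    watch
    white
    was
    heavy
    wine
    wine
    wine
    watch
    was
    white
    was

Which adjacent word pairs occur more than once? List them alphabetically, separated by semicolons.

hard watch; watch white; white was; wine wine

Bigram counts meeting the condition (more than once):
  hard watch: 2
  watch white: 2
  white was: 2
  wine wine: 2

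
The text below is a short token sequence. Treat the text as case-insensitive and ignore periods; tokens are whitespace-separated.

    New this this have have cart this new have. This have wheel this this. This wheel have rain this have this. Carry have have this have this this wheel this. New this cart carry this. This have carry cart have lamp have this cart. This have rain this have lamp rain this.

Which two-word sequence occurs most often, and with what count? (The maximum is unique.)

"this have", 7 times

Bigram frequencies (highest first):
  this have: 7
  this this: 5
  have this: 5
  rain this: 3
  new this: 2
  have have: 2
  … (20 more, each ≤ 2)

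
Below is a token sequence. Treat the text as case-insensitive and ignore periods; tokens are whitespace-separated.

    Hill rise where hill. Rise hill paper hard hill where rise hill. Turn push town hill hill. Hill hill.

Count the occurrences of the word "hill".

9

Scanning the 19 tokens for "hill":
  position 1: hill
  position 4: hill
  position 6: hill
  position 9: hill
  position 12: hill
  position 16: hill
  position 17: hill
  position 18: hill
  position 19: hill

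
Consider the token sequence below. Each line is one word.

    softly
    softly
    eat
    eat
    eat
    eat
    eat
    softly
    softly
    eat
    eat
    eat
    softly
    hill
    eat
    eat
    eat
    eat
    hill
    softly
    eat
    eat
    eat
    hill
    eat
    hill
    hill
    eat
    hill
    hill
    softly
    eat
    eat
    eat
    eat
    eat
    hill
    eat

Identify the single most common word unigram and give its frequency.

Unigram frequencies (highest first):
  eat: 23
  hill: 8
  softly: 7

"eat", 23 times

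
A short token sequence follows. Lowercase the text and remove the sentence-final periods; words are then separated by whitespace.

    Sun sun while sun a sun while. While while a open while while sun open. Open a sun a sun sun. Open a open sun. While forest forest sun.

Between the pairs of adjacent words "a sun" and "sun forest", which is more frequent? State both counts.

"a sun" (3 vs 0)

"a sun": 3 occurrences
"sun forest": 0 occurrences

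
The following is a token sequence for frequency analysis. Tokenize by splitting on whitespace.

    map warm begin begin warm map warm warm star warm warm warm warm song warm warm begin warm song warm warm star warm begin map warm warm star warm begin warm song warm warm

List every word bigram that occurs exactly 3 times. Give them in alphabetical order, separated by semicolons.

begin warm; map warm; song warm; star warm; warm song; warm star

Bigram counts meeting the condition (exactly 3 times):
  begin warm: 3
  map warm: 3
  song warm: 3
  star warm: 3
  warm song: 3
  warm star: 3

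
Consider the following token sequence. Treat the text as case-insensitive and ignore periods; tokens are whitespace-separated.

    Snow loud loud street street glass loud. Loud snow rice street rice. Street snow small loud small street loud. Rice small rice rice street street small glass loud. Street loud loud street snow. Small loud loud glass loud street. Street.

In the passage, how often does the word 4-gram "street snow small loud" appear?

Scanning the 37 overlapping 4-gram windows for "street snow small loud":
  position 13–16: street snow small loud
  position 32–35: street snow small loud

2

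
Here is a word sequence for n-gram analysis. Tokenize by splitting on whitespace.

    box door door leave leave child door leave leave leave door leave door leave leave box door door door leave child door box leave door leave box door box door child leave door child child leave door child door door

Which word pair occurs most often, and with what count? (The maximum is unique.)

"door leave", 6 times

Bigram frequencies (highest first):
  door leave: 6
  leave door: 5
  box door: 4
  door door: 4
  leave leave: 4
  child door: 3
  … (7 more, each ≤ 3)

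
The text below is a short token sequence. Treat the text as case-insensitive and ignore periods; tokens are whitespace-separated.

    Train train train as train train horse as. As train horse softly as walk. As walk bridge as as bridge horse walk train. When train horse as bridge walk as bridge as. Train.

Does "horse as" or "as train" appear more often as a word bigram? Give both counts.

"as train" (3 vs 2)

"horse as": 2 occurrences
"as train": 3 occurrences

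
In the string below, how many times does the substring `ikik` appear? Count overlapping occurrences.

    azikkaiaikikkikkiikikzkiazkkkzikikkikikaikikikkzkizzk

6

Sliding a length-4 window over the 53 characters (50 positions):
  position 9–12: ikik
  position 18–21: ikik
  position 31–34: ikik
  position 36–39: ikik
  position 41–44: ikik
  position 43–46: ikik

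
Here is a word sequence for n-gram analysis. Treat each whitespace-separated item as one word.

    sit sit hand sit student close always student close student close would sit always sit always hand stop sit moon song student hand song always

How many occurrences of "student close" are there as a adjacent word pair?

Scanning the 24 overlapping bigram windows for "student close":
  position 5–6: student close
  position 8–9: student close
  position 10–11: student close

3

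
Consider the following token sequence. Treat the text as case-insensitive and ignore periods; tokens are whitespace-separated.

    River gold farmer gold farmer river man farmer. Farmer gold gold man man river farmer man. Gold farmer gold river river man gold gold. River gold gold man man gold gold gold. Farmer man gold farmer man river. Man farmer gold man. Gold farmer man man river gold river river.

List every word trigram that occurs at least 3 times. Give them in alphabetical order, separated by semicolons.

gold farmer man; man gold farmer

Trigram counts meeting the condition (at least 3 times):
  gold farmer man: 3
  man gold farmer: 3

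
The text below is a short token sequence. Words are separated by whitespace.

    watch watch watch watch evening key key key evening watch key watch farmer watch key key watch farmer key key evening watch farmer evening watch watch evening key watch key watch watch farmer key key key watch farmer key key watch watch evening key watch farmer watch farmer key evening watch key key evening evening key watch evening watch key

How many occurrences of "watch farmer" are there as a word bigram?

Scanning the 59 overlapping bigram windows for "watch farmer":
  position 12–13: watch farmer
  position 17–18: watch farmer
  position 22–23: watch farmer
  position 32–33: watch farmer
  position 37–38: watch farmer
  position 45–46: watch farmer
  position 47–48: watch farmer

7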